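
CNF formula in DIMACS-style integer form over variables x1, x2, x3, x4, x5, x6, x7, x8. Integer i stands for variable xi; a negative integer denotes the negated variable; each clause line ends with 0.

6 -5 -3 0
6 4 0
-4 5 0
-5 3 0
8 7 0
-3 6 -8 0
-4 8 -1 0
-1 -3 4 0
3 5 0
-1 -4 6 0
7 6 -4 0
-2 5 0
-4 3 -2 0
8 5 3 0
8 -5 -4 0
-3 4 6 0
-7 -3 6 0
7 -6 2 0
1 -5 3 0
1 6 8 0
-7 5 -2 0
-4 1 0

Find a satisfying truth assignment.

x1=0, x2=0, x3=1, x4=0, x5=0, x6=1, x7=1, x8=0

Try x1 = False.
  then x4 is forced to False.
  then x6 is forced to True.
The remaining clauses are satisfied by x2 = False, x3 = True, x5 = False, x7 = True, x8 = False.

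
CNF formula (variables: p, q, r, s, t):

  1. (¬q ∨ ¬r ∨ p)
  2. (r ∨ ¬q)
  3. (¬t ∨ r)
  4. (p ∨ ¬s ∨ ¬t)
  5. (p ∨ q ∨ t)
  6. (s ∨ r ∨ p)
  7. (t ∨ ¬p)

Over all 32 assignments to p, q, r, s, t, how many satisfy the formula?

5

Satisfying assignments:
  p=F q=F r=T s=F t=T
  p=T q=F r=T s=F t=T
  p=T q=F r=T s=T t=T
  p=T q=T r=T s=F t=T
  p=T q=T r=T s=T t=T
That's 5 in total.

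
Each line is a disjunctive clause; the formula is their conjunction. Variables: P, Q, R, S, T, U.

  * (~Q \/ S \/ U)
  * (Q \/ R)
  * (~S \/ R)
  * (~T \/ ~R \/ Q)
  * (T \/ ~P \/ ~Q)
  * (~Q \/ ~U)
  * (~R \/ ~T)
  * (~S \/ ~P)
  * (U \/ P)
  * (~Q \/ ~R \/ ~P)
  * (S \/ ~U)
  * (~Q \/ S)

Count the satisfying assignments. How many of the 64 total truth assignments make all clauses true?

Satisfying assignments:
  P=0 Q=0 R=1 S=1 T=0 U=1
  P=1 Q=0 R=1 S=0 T=0 U=0
That's 2 in total.

2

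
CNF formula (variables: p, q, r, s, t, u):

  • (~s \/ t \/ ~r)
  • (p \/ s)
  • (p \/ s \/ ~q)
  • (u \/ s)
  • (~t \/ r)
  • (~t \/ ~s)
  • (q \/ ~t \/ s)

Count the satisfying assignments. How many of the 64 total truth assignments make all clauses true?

Split on s, then t.
  s=T, t=T: a clause becomes empty — 0.
  s=T, t=F: forces r=F; p, q, u free → 2^3 = 8.
  s=F, t=T: remaining (p,q,r,u) ∈ {(T,T,T,T)} — 1.
  s=F, t=F: remaining (p,q,r,u) ∈ {(T,F,F,T); (T,F,T,T); (T,T,F,T); (T,T,T,T)} — 4.
Total: 0 + 8 + 1 + 4 = 13.

13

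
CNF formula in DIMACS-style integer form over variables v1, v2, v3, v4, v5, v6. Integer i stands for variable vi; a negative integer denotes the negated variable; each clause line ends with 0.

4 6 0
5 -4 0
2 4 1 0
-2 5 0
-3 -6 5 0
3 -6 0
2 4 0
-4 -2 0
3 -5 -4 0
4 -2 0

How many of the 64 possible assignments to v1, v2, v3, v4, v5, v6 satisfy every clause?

4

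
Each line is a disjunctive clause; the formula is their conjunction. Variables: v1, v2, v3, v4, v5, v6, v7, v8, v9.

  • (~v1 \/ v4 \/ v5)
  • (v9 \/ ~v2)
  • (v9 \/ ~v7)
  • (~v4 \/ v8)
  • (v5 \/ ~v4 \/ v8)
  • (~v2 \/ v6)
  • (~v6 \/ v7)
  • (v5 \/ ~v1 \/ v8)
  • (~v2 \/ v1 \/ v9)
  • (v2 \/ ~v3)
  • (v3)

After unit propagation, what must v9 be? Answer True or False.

(v3) stands alone — v3 = True.
(~v3 \/ v2): since v3 = True, the clause reduces to (v2). v2 = True.
From (~v2 \/ v9) and v2 = True: v9 = True.

True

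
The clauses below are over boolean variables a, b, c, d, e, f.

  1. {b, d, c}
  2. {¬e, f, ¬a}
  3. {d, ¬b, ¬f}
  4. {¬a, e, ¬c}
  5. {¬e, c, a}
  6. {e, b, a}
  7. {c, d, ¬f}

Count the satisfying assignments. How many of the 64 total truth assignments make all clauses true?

23

Case analysis on a and c:
  a=T, c=T: remaining (b,d,e,f) ∈ {(F,F,T,T); (F,T,T,T); (T,T,T,T)} — 3.
  a=T, c=F: 7 of the 16 assignments to (b,d,e,f) work.
  a=F, c=T: 10 of the 16 assignments to (b,d,e,f) work.
  a=F, c=F: remaining (b,d,e,f) ∈ {(T,F,F,F); (T,T,F,F); (T,T,F,T)} — 3.
Total: 3 + 7 + 10 + 3 = 23.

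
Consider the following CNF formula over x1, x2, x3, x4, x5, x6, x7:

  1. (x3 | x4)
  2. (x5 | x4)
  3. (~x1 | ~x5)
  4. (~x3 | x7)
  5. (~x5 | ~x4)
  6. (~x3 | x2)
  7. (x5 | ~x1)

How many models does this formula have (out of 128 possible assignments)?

Split on x5, then x3.
  x5=T, x3=T: remaining (x1,x2,x4,x6,x7) ∈ {(F,T,F,F,T); (F,T,F,T,T)} — 2.
  x5=T, x3=F: a clause becomes empty — 0.
  x5=F, x3=T: remaining (x1,x2,x4,x6,x7) ∈ {(F,T,T,F,T); (F,T,T,T,T)} — 2.
  x5=F, x3=F: forces x1=F; x4=T; x2, x6, x7 free → 2^3 = 8.
Total: 2 + 0 + 2 + 8 = 12.

12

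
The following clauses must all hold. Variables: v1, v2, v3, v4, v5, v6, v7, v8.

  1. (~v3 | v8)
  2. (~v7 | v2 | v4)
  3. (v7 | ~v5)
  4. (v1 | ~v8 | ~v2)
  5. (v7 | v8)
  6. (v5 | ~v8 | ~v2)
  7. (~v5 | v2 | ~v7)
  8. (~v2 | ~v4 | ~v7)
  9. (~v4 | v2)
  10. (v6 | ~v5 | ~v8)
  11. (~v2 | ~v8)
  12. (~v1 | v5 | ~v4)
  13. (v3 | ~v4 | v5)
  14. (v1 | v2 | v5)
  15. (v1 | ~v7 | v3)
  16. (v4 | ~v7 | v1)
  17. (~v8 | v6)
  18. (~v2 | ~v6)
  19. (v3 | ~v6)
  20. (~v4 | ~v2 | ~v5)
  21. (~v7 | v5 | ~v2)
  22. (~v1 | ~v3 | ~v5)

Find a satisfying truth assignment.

Set v1 = True and propagate.
Try v2 = True.
  then v8 is forced to False.
  then v3 is forced to False.
  then v7 is forced to True.
  then v4 is forced to False.
  then v6 is forced to False.
  then v5 is forced to True.

v1 = True, v2 = True, v3 = False, v4 = False, v5 = True, v6 = False, v7 = True, v8 = False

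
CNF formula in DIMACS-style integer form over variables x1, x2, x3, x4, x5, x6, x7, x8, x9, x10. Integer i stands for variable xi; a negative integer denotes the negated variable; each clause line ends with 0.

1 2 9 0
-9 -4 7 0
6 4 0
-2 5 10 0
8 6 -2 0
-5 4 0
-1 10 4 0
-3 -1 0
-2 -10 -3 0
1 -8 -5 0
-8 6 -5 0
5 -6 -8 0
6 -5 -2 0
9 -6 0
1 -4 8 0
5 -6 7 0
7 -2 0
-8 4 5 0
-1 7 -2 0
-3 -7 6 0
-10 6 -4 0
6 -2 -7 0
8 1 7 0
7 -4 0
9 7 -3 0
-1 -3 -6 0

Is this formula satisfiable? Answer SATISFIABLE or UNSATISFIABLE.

SATISFIABLE

Pure literal: x3 appears only negated; assign x3 = False.
Try x1 = True.
Set x2 = False and propagate.
The remaining clauses are satisfied by x4 = True, x5 = True, x6 = True, x7 = True, x8 = False, x9 = True, x10 = True.
Every clause has at least one true literal under this assignment.
So x1=T, x2=F, x3=F, x4=T, x5=T, x6=T, x7=T, x8=F, x9=T, x10=T is a satisfying assignment.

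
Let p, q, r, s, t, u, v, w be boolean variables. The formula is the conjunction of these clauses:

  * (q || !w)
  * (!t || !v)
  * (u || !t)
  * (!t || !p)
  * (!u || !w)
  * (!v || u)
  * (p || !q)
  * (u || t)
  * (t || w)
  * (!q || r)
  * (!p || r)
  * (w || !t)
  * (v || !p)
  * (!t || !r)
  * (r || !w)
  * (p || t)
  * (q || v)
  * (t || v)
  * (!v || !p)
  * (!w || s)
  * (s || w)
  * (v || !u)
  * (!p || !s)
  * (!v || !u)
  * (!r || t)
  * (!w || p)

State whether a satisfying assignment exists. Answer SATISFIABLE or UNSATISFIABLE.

UNSATISFIABLE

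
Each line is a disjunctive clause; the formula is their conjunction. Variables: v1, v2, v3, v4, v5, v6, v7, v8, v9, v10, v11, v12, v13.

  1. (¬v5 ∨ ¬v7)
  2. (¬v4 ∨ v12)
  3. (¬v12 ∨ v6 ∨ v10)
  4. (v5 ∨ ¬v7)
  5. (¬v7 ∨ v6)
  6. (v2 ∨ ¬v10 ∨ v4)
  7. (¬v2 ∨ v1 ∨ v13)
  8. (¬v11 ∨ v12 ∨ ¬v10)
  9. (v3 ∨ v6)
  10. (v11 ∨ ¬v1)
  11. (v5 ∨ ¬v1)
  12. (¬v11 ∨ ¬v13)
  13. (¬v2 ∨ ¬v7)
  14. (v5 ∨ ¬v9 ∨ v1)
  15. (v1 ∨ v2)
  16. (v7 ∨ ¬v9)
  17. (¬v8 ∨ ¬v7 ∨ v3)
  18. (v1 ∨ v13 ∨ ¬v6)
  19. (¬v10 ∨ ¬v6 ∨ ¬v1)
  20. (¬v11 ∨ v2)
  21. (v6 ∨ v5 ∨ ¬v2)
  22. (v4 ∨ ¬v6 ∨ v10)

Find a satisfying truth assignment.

v1=False, v2=True, v3=False, v4=False, v5=True, v6=True, v7=False, v8=True, v9=False, v10=True, v11=False, v12=True, v13=True

Pure literal: v9 appears only negated; assign v9 = False.
Branch on v1: take v1 = False.
  then v2 is forced to True.
  then v13 is forced to True.
  then v11 is forced to False.
  then v7 is forced to False.
Branch on v3: take v3 = False.
  then v6 is forced to True.
The remaining clauses are satisfied by v4 = False, v5 = True, v8 = True, v10 = True, v12 = True.
Every clause has at least one true literal under this assignment.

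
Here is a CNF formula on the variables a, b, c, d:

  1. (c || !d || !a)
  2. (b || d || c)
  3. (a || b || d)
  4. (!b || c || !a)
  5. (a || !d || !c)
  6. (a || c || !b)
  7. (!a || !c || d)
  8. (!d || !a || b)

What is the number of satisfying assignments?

3

Satisfying assignments:
  a=F b=F c=F d=T
  a=F b=T c=T d=F
  a=T b=T c=T d=T
That's 3 in total.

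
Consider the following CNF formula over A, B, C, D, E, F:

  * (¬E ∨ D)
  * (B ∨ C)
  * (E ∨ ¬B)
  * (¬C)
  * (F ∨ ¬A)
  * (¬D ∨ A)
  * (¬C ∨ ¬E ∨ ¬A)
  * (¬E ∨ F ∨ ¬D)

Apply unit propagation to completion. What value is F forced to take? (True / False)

Unit clause (¬C) sets C = False.
From (B ∨ C) and C = False: B = True.
In (E ∨ ¬B), ¬B is now false; E must hold, so E = True.
From (D ∨ ¬E) and E = True: D = True.
In (¬D ∨ A), ¬D is now false; A must hold, so A = True.
(F ∨ ¬A): since A = True, the clause reduces to (F). F = True.

True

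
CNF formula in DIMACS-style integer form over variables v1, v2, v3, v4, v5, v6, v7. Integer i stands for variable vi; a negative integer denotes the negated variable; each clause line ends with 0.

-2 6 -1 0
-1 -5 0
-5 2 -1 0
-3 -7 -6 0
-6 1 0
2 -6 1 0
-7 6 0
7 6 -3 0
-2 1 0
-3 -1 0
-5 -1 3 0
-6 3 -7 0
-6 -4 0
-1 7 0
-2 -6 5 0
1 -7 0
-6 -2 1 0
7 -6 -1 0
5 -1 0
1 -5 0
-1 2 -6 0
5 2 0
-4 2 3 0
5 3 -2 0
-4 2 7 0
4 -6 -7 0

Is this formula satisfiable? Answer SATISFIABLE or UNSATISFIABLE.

v1 = True:
  propagation gives v5=False; an empty clause results — contradiction.
v1 = False:
  propagation gives v6=False, v7=False, v3=False, v2=False; an empty clause results — contradiction.
Every branch closes, so no satisfying assignment exists.

UNSATISFIABLE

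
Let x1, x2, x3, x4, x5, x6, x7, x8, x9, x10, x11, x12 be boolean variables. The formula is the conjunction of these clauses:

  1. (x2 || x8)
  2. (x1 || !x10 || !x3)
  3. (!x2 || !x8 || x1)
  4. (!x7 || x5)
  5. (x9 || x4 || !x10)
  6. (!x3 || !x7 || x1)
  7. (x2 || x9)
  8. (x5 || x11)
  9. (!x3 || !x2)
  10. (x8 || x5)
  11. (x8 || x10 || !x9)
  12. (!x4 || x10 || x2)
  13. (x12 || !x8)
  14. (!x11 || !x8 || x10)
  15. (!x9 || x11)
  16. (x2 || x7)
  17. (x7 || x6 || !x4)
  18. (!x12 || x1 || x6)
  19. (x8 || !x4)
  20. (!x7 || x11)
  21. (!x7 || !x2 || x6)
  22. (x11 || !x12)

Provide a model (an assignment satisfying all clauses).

x1 = F, x2 = T, x3 = F, x4 = F, x5 = T, x6 = T, x7 = F, x8 = F, x9 = T, x10 = T, x11 = T, x12 = T

Pure literal: x3 appears only negated; assign x3 = False.
x5 occurs only positively in the remaining clauses — set x5 = True.
Branch on x1: take x1 = False.
Set x2 = True and propagate.
  then x8 is forced to False.
  then x4 is forced to False.
Set x6 = True and propagate.
The remaining clauses are satisfied by x7 = False, x9 = True, x10 = True, x11 = True, x12 = True.
Every clause has at least one true literal under this assignment.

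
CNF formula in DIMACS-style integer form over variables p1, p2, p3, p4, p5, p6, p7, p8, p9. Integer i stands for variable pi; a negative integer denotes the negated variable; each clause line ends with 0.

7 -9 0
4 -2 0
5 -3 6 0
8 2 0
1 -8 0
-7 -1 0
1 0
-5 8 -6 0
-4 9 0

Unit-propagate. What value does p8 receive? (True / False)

Unit clause (p1) sets p1 = True.
(~p7 \/ ~p1): since p1 = True, the clause reduces to (~p7). p7 = False.
(~p9 \/ p7): since p7 = False, the clause reduces to (~p9). p9 = False.
From (~p4 \/ p9) and p9 = False: p4 = False.
(~p2 \/ p4) with p4 = False leaves only ~p2, so p2 = False.
From (p2 \/ p8) and p2 = False: p8 = True.

True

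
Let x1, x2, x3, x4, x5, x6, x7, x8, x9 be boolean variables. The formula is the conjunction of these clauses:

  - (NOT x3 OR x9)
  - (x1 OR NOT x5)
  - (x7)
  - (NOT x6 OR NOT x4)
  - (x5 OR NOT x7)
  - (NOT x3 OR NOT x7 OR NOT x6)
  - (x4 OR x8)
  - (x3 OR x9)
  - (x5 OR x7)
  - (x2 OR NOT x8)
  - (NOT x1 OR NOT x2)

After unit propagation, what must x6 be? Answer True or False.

Unit clause (x7) sets x7 = True.
(x5 OR NOT x7): since x7 = True, the clause reduces to (x5). x5 = True.
In (NOT x5 OR x1), NOT x5 is now false; x1 must hold, so x1 = True.
In (NOT x1 OR NOT x2), NOT x1 is now false; NOT x2 must hold, so x2 = False.
(x2 OR NOT x8) with x2 = False leaves only NOT x8, so x8 = False.
(x4 OR x8) with x8 = False leaves only x4, so x4 = True.
From (NOT x4 OR NOT x6) and x4 = True: x6 = False.

False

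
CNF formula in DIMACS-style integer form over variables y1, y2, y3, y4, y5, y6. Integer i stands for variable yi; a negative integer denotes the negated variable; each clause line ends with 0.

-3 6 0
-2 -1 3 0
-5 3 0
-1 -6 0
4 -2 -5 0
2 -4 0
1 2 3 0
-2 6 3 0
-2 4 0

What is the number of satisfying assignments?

The models are:
  y1=F y2=F y3=T y4=F y5=F y6=T
  y1=F y2=F y3=T y4=F y5=T y6=T
  y1=F y2=T y3=F y4=T y5=F y6=T
  y1=F y2=T y3=T y4=T y5=F y6=T
  y1=F y2=T y3=T y4=T y5=T y6=T
  y1=T y2=F y3=F y4=F y5=F y6=F
That's 6 in total.

6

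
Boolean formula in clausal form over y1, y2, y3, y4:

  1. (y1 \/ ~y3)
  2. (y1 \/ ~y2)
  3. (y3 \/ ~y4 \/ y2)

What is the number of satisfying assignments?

Satisfying assignments:
  y1=0 y2=0 y3=0 y4=0
  y1=1 y2=0 y3=0 y4=0
  y1=1 y2=0 y3=1 y4=0
  y1=1 y2=0 y3=1 y4=1
  y1=1 y2=1 y3=0 y4=0
  y1=1 y2=1 y3=0 y4=1
  y1=1 y2=1 y3=1 y4=0
  y1=1 y2=1 y3=1 y4=1
That's 8 in total.

8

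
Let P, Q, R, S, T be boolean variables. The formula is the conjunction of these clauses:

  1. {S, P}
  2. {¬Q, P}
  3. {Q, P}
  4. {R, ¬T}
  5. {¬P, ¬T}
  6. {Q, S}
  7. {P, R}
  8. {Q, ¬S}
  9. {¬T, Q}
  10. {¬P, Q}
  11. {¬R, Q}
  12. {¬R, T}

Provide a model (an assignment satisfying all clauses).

P=True, Q=True, R=False, S=True, T=False

Check each clause:
  1. {S, P} — P is true.
  2. {P, ¬Q} — P is true.
  3. {Q, P} — P is true.
  4. {R, ¬T} — ¬T is true.
  5. {¬P, ¬T} — ¬T is true.
  6. {Q, S} — Q is true.
  7. {P, R} — P is true.
  8. {Q, ¬S} — Q is true.
  9. {Q, ¬T} — Q is true.
  10. {¬P, Q} — Q is true.
  11. {¬R, Q} — Q is true.
  12. {T, ¬R} — ¬R is true.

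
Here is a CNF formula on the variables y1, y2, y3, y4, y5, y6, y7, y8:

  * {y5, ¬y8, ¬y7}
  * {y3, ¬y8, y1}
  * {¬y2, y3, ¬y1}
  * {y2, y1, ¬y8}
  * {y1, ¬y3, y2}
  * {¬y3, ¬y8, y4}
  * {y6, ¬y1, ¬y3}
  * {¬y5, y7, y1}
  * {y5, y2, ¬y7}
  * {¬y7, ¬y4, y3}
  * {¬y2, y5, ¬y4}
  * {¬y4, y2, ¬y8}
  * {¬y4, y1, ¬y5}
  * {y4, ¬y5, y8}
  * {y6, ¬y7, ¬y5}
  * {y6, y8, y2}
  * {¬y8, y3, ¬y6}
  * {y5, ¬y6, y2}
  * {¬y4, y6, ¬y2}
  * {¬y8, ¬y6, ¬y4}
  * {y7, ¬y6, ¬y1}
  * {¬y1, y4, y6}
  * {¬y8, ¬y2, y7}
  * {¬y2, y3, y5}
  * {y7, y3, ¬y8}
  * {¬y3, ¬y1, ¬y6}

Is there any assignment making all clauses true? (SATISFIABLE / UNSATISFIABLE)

Set y1 = False and propagate.
Try y2 = True.
Set y3 = True and propagate.
For the remaining variables, y4 = False, y5 = False, y6 = False, y7 = True, y8 = False works.
So y1 = False, y2 = True, y3 = True, y4 = False, y5 = False, y6 = False, y7 = True, y8 = False is a satisfying assignment.

SATISFIABLE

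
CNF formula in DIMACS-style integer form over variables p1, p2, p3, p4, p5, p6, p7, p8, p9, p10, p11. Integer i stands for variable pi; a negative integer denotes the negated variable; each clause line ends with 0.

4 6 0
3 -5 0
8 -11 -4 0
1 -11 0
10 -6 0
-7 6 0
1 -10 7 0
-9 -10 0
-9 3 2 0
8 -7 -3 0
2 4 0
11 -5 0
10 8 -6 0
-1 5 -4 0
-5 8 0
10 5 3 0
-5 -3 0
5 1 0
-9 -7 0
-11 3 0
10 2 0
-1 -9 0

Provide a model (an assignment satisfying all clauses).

p1=1, p2=1, p3=0, p4=0, p5=0, p6=1, p7=0, p8=1, p9=0, p10=1, p11=0

Check each clause:
  1. (p4 | p6) — p6 is true.
  2. (p3 | ~p5) — ~p5 is true.
  3. (~p4 | ~p11 | p8) — p8 is true.
  4. (p1 | ~p11) — p1 is true.
  5. (p10 | ~p6) — p10 is true.
  6. (p6 | ~p7) — ~p7 is true.
  7. (p1 | p7 | ~p10) — p1 is true.
  8. (~p9 | ~p10) — ~p9 is true.
  9. (p2 | ~p9 | p3) — p2 is true.
  10. (p8 | ~p7 | ~p3) — p8 is true.
  11. (p2 | p4) — p2 is true.
  12. (~p5 | p11) — ~p5 is true.
  13. (p10 | ~p6 | p8) — p8 is true.
  14. (~p4 | p5 | ~p1) — ~p4 is true.
  15. (~p5 | p8) — p8 is true.
  16. (p3 | p10 | p5) — p10 is true.
  17. (~p3 | ~p5) — ~p5 is true.
  18. (p1 | p5) — p1 is true.
  19. (~p9 | ~p7) — ~p7 is true.
  20. (~p11 | p3) — ~p11 is true.
  21. (p10 | p2) — p2 is true.
  22. (~p1 | ~p9) — ~p9 is true.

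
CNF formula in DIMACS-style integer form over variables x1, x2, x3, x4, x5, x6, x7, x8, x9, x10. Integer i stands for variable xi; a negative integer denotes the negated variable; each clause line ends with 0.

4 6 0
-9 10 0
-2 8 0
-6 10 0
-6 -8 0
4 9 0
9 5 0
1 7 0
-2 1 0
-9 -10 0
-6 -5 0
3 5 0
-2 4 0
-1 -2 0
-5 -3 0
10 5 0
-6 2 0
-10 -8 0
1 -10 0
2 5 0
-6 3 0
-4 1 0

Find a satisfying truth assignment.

x1=True, x2=False, x3=False, x4=True, x5=True, x6=False, x7=True, x8=False, x9=False, x10=False

x7 occurs only positively in the remaining clauses — set x7 = True.
Try x1 = True.
  then x2 is forced to False.
  then x6 is forced to False.
  then x4 is forced to True.
  then x5 is forced to True.
  then x3 is forced to False.
Branch on x8: take x8 = False.
Branch on x9: take x9 = False.
x10 is now unconstrained; take x10 = False.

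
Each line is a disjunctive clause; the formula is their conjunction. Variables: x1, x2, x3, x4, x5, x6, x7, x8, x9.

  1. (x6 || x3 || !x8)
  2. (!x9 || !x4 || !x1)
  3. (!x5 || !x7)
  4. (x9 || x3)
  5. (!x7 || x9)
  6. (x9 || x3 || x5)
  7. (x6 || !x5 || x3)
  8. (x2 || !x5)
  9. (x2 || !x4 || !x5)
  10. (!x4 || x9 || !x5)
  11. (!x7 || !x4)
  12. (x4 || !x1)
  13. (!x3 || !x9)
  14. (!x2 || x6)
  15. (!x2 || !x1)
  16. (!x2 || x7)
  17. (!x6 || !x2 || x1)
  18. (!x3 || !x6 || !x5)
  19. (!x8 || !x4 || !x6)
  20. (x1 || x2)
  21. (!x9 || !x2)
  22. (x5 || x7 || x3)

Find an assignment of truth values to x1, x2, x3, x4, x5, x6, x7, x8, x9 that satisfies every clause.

x1=1, x2=0, x3=1, x4=1, x5=0, x6=1, x7=0, x8=0, x9=0

Check each clause:
  1. (x3 || !x8 || x6) — !x8 is true.
  2. (!x4 || !x9 || !x1) — !x9 is true.
  3. (!x5 || !x7) — !x7 is true.
  4. (x9 || x3) — x3 is true.
  5. (!x7 || x9) — !x7 is true.
  6. (x3 || x9 || x5) — x3 is true.
  7. (!x5 || x3 || x6) — x3 is true.
  8. (!x5 || x2) — !x5 is true.
  9. (x2 || !x5 || !x4) — !x5 is true.
  10. (!x4 || x9 || !x5) — !x5 is true.
  11. (!x4 || !x7) — !x7 is true.
  12. (!x1 || x4) — x4 is true.
  13. (!x3 || !x9) — !x9 is true.
  14. (!x2 || x6) — !x2 is true.
  15. (!x2 || !x1) — !x2 is true.
  16. (x7 || !x2) — !x2 is true.
  17. (!x6 || x1 || !x2) — x1 is true.
  18. (!x5 || !x6 || !x3) — !x5 is true.
  19. (!x8 || !x6 || !x4) — !x8 is true.
  20. (x1 || x2) — x1 is true.
  21. (!x2 || !x9) — !x2 is true.
  22. (x3 || x7 || x5) — x3 is true.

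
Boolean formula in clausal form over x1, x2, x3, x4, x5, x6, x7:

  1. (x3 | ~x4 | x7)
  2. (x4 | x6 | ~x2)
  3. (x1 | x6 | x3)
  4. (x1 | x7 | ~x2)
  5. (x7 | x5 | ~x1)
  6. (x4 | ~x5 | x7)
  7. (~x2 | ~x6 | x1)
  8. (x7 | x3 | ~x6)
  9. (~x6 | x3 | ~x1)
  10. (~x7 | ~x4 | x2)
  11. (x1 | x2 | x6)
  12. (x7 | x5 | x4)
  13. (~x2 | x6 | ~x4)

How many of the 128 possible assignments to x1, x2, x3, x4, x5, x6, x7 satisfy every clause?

Case analysis on x6 and x7:
  x6=1, x7=1: x5 free; 5 ways for (x1,x2,x3,x4) × 2^1 = 10.
  x6=1, x7=0: remaining (x1,x2,x3,x4,x5) ∈ {(0,0,1,1,0); (0,0,1,1,1); (1,0,1,1,1); (1,1,1,1,1)} — 4.
  x6=0, x7=1: remaining (x1,x2,x3,x4,x5) ∈ {(1,0,0,0,0); (1,0,0,0,1); (1,0,1,0,0); (1,0,1,0,1)} — 4.
  x6=0, x7=0: remaining (x1,x2,x3,x4,x5) ∈ {(1,0,1,1,1)} — 1.
Total: 10 + 4 + 4 + 1 = 19.

19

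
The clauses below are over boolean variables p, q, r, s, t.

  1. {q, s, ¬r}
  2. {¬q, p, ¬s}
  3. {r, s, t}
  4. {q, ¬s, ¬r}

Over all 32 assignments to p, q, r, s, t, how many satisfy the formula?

Split on s, then q.
  s=1, q=1: remaining (p,r,t) ∈ {(1,0,0); (1,0,1); (1,1,0); (1,1,1)} — 4.
  s=1, q=0: remaining (p,r,t) ∈ {(0,0,0); (0,0,1); (1,0,0); (1,0,1)} — 4.
  s=0, q=1: p free; 3 ways for (r,t) × 2^1 = 6.
  s=0, q=0: remaining (p,r,t) ∈ {(0,0,1); (1,0,1)} — 2.
Total: 4 + 4 + 6 + 2 = 16.

16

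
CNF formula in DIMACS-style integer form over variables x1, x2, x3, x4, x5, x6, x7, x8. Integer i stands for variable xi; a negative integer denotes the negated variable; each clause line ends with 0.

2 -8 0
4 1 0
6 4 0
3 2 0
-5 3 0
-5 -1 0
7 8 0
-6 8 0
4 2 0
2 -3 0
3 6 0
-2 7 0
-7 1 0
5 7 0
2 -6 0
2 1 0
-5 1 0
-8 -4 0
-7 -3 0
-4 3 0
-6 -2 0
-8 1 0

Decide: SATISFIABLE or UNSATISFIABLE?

UNSATISFIABLE

x2 = True:
  propagation gives x7=True, x1=True, x5=False, x3=False; an empty clause results — contradiction.
x2 = False:
  propagation gives x8=False, x3=True; an empty clause results — contradiction.
Every branch closes, so no satisfying assignment exists.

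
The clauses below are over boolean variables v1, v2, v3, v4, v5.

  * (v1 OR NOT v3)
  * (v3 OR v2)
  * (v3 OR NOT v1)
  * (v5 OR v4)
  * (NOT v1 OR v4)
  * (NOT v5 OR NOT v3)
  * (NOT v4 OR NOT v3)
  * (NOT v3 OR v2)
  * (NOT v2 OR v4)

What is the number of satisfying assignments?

2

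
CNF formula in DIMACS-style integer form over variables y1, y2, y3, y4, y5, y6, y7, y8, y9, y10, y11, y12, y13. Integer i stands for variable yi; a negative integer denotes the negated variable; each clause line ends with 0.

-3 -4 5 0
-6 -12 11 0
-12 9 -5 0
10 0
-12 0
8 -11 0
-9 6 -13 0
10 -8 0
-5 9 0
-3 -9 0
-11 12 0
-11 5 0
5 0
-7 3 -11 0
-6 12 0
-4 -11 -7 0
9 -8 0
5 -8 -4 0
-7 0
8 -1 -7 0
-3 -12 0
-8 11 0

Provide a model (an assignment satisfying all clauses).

y1=False, y2=False, y3=False, y4=False, y5=True, y6=False, y7=False, y8=False, y9=True, y10=True, y11=False, y12=False, y13=False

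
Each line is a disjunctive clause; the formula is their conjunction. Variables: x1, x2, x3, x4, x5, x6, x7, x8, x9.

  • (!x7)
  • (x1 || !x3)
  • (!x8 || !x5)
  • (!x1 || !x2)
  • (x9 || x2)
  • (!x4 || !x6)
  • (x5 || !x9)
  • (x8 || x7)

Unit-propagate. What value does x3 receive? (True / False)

False

(!x7) is a unit clause: x7 = False.
In (x7 || x8), x7 is now false; x8 must hold, so x8 = True.
(!x8 || !x5): since x8 = True, the clause reduces to (!x5). x5 = False.
(x5 || !x9) with x5 = False leaves only !x9, so x9 = False.
(x2 || x9): since x9 = False, the clause reduces to (x2). x2 = True.
(!x1 || !x2) with x2 = True leaves only !x1, so x1 = False.
From (x1 || !x3) and x1 = False: x3 = False.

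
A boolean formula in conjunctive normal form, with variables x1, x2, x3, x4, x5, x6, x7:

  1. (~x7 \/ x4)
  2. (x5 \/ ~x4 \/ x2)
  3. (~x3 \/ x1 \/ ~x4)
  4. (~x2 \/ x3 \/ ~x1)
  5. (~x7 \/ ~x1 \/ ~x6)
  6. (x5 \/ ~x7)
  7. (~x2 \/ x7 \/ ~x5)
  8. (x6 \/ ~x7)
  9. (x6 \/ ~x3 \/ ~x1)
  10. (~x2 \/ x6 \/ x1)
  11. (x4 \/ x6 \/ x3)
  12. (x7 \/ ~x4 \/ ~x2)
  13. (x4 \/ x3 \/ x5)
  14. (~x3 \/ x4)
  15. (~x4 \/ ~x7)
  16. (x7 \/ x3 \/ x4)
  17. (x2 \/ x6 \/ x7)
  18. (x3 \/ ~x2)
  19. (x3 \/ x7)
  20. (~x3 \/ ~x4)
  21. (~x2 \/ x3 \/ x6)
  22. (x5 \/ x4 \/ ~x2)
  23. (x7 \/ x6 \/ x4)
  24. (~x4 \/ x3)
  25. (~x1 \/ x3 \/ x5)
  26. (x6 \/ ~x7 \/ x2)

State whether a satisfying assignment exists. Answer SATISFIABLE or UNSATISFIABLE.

UNSATISFIABLE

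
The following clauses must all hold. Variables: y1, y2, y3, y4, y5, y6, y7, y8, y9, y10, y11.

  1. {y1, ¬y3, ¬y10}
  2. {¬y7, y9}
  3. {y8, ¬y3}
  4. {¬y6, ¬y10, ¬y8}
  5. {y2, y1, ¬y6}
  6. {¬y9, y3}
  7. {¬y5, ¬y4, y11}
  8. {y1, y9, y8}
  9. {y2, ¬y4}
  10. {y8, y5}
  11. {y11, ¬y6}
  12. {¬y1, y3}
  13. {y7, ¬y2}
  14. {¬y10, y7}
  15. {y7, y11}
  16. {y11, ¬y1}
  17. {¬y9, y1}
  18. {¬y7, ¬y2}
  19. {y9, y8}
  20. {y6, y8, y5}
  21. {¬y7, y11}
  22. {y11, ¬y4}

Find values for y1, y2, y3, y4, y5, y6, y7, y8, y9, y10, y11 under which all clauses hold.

y1=T, y2=F, y3=T, y4=F, y5=F, y6=F, y7=T, y8=T, y9=T, y10=F, y11=T

Pure literal: y4 appears only negated; assign y4 = False.
Pure literal: y10 appears only negated; assign y10 = False.
Branch on y1: take y1 = True.
  then y3 is forced to True.
  then y8 is forced to True.
  then y11 is forced to True.
Set y2 = False and propagate.
For the remaining variables, y5 = False, y6 = False, y7 = True, y9 = True works.
Check each clause:
  1. {¬y10, y1, ¬y3} — y1 is true.
  2. {¬y7, y9} — y9 is true.
  3. {¬y3, y8} — y8 is true.
  4. {¬y8, ¬y6, ¬y10} — ¬y6 is true.
  5. {y2, ¬y6, y1} — y1 is true.
  6. {¬y9, y3} — y3 is true.
  7. {y11, ¬y4, ¬y5} — y11 is true.
  8. {y9, y1, y8} — y8 is true.
  9. {y2, ¬y4} — ¬y4 is true.
  10. {y8, y5} — y8 is true.
  11. {¬y6, y11} — ¬y6 is true.
  12. {¬y1, y3} — y3 is true.
  13. {y7, ¬y2} — ¬y2 is true.
  14. {¬y10, y7} — ¬y10 is true.
  15. {y11, y7} — y11 is true.
  16. {¬y1, y11} — y11 is true.
  17. {¬y9, y1} — y1 is true.
  18. {¬y7, ¬y2} — ¬y2 is true.
  19. {y8, y9} — y8 is true.
  20. {y6, y5, y8} — y8 is true.
  21. {y11, ¬y7} — y11 is true.
  22. {y11, ¬y4} — y11 is true.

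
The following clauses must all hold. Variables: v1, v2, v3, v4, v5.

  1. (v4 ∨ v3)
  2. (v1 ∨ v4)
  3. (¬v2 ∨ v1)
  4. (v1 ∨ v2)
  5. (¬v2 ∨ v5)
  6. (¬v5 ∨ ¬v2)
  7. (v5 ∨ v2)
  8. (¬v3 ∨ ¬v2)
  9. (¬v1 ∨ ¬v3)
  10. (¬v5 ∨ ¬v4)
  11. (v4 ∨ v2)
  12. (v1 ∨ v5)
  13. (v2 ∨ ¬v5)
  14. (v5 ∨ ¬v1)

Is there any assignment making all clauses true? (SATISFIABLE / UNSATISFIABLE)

UNSATISFIABLE

v2 = True:
  propagation gives v1=True, v5=True; an empty clause results — contradiction.
v2 = False:
  propagation gives v1=True, v5=True; an empty clause results — contradiction.
Every branch closes, so no satisfying assignment exists.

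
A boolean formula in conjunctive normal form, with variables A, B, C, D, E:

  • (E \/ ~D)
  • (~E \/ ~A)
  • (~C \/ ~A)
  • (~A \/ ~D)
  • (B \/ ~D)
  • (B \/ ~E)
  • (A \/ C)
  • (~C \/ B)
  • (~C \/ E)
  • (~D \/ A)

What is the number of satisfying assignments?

3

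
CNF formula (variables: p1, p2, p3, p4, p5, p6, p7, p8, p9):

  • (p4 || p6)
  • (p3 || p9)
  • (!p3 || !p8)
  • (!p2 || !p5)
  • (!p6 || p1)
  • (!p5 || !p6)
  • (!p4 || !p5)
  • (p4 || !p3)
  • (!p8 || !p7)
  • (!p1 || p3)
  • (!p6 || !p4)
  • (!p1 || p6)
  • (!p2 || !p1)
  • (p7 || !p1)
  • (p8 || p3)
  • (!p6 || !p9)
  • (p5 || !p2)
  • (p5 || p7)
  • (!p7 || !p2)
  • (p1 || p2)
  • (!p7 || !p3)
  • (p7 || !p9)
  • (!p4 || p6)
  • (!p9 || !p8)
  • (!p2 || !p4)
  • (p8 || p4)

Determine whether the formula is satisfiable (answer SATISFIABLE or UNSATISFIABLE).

UNSATISFIABLE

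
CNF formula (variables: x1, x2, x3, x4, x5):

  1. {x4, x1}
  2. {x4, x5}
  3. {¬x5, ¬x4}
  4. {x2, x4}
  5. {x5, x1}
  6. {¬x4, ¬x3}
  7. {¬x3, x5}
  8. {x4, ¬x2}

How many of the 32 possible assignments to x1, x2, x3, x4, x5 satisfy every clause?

2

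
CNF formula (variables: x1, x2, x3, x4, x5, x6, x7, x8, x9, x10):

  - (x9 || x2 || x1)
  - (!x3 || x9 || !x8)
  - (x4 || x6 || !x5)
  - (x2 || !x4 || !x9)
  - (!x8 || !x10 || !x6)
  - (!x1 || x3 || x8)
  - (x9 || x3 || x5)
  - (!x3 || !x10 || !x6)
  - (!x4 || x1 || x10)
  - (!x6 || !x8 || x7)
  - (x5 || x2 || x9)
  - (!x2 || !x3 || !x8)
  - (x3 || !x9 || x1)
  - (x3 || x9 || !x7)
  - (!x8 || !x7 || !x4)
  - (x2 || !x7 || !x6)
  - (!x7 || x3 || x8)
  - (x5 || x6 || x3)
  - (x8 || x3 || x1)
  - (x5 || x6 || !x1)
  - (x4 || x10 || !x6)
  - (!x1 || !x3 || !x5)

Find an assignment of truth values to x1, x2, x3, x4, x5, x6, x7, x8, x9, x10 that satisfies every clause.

x1=F, x2=T, x3=T, x4=F, x5=F, x6=F, x7=F, x8=F, x9=F, x10=T

Set x1 = False and propagate.
Try x2 = True.
For the remaining variables, x3 = True, x4 = False, x5 = False, x6 = False, x7 = False, x8 = False, x9 = False, x10 = True works.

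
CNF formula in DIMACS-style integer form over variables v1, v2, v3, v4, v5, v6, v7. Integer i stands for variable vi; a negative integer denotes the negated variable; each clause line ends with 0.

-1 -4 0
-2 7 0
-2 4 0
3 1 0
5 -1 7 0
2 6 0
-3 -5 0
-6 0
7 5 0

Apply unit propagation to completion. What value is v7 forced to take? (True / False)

True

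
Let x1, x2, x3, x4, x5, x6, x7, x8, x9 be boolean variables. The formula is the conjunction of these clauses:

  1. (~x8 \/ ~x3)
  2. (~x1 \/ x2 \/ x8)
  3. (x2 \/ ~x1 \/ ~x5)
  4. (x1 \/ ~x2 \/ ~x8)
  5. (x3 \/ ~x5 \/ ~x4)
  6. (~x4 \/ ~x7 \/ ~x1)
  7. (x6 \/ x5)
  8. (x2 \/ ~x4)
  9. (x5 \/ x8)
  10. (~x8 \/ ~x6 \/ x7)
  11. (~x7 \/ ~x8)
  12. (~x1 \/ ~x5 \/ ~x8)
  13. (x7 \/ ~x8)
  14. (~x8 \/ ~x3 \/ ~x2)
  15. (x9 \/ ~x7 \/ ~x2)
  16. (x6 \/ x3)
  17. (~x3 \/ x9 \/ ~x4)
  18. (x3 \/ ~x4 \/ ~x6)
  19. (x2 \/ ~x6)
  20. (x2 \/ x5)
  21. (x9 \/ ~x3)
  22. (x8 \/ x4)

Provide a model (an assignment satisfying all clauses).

x1 = False, x2 = True, x3 = True, x4 = True, x5 = True, x6 = False, x7 = True, x8 = False, x9 = True

Pure literal: x9 appears only positively; assign x9 = True.
Set x1 = False and propagate.
Set x2 = True and propagate.
  then x8 is forced to False.
  then x5 is forced to True.
  then x4 is forced to True.
  then x3 is forced to True.
x6, x7 are now unconstrained; take x6 = False, x7 = True.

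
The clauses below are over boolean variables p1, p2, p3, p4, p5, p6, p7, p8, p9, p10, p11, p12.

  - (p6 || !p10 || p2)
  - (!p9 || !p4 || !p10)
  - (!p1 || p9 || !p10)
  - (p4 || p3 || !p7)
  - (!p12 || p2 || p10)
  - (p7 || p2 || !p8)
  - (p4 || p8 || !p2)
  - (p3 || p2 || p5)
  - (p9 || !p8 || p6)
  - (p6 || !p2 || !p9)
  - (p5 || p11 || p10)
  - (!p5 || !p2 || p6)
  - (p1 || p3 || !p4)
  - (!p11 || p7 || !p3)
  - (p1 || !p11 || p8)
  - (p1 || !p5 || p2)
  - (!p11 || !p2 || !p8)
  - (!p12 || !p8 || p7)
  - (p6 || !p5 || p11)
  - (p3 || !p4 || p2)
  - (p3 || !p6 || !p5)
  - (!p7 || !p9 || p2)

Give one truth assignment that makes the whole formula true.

p1=True, p2=True, p3=True, p4=True, p5=False, p6=True, p7=True, p8=False, p9=True, p10=False, p11=True, p12=True

Check each clause:
  1. (p2 || p6 || !p10) — p2 is true.
  2. (!p4 || !p9 || !p10) — !p10 is true.
  3. (p9 || !p1 || !p10) — p9 is true.
  4. (p4 || p3 || !p7) — p3 is true.
  5. (p2 || p10 || !p12) — p2 is true.
  6. (p7 || p2 || !p8) — !p8 is true.
  7. (p8 || p4 || !p2) — p4 is true.
  8. (p5 || p3 || p2) — p2 is true.
  9. (p6 || !p8 || p9) — !p8 is true.
  10. (!p2 || p6 || !p9) — p6 is true.
  11. (p11 || p10 || p5) — p11 is true.
  12. (p6 || !p5 || !p2) — !p5 is true.
  13. (p3 || !p4 || p1) — p1 is true.
  14. (p7 || !p11 || !p3) — p7 is true.
  15. (p8 || p1 || !p11) — p1 is true.
  16. (p2 || p1 || !p5) — p1 is true.
  17. (!p8 || !p2 || !p11) — !p8 is true.
  18. (!p8 || p7 || !p12) — !p8 is true.
  19. (p11 || p6 || !p5) — p11 is true.
  20. (!p4 || p3 || p2) — p2 is true.
  21. (p3 || !p6 || !p5) — p3 is true.
  22. (p2 || !p7 || !p9) — p2 is true.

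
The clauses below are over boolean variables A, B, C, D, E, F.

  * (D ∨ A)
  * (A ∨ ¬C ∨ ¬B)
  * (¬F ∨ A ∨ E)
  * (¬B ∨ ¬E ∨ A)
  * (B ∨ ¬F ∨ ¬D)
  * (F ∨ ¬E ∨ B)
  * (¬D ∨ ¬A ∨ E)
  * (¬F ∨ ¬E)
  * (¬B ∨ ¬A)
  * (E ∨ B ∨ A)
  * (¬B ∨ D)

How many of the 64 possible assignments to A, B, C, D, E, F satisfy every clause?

Satisfying assignments:
  A=0 B=1 C=0 D=1 E=0 F=0
  A=1 B=0 C=0 D=0 E=0 F=0
  A=1 B=0 C=0 D=0 E=0 F=1
  A=1 B=0 C=1 D=0 E=0 F=0
  A=1 B=0 C=1 D=0 E=0 F=1
Count: 5.

5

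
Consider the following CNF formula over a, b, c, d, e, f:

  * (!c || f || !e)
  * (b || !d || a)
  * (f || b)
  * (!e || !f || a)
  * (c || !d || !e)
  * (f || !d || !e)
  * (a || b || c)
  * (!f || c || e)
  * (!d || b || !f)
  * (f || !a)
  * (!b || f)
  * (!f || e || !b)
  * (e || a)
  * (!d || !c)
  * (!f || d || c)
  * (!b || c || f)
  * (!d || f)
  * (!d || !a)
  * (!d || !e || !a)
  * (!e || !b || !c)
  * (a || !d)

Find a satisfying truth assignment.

a=1, b=0, c=1, d=0, e=1, f=1

Try a = True.
  then f is forced to True.
  then d is forced to False.
  then c is forced to True.
Set b = False and propagate.
e is now unconstrained; take e = True.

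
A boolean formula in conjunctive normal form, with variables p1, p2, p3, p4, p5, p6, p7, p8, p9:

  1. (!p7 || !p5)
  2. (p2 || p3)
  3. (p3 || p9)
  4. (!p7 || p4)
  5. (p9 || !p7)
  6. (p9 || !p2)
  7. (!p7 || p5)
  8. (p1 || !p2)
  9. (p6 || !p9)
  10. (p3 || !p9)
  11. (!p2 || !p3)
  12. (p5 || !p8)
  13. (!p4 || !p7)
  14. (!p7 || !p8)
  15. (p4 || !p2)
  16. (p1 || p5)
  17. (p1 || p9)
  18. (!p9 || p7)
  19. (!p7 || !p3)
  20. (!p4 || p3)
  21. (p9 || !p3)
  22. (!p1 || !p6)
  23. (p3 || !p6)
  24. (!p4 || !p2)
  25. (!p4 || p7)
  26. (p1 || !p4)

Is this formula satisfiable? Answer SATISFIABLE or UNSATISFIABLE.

UNSATISFIABLE

p7 = True:
  propagation gives p5=False; an empty clause results — contradiction.
p7 = False:
  propagation gives p9=False, p3=True; an empty clause results — contradiction.
Every branch closes, so no satisfying assignment exists.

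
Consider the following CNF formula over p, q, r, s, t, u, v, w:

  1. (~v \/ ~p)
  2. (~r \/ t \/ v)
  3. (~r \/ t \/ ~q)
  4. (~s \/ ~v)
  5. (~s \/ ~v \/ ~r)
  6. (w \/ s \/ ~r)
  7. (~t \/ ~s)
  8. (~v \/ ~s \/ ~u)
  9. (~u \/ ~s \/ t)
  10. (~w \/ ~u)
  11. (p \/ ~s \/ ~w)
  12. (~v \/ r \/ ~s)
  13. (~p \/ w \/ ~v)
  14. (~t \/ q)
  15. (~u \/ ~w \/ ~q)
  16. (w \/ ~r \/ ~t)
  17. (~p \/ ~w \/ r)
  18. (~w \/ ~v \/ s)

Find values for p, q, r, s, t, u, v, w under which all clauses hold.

p=F, q=T, r=T, s=F, t=T, u=F, v=F, w=T

Check each clause:
  1. (~v \/ ~p) — ~v is true.
  2. (t \/ v \/ ~r) — t is true.
  3. (~q \/ ~r \/ t) — t is true.
  4. (~v \/ ~s) — ~v is true.
  5. (~v \/ ~r \/ ~s) — ~v is true.
  6. (w \/ s \/ ~r) — w is true.
  7. (~s \/ ~t) — ~s is true.
  8. (~v \/ ~u \/ ~s) — ~v is true.
  9. (~u \/ t \/ ~s) — ~u is true.
  10. (~w \/ ~u) — ~u is true.
  11. (~s \/ ~w \/ p) — ~s is true.
  12. (~v \/ r \/ ~s) — ~v is true.
  13. (w \/ ~p \/ ~v) — w is true.
  14. (q \/ ~t) — q is true.
  15. (~w \/ ~u \/ ~q) — ~u is true.
  16. (~r \/ w \/ ~t) — w is true.
  17. (~p \/ ~w \/ r) — r is true.
  18. (~w \/ ~v \/ s) — ~v is true.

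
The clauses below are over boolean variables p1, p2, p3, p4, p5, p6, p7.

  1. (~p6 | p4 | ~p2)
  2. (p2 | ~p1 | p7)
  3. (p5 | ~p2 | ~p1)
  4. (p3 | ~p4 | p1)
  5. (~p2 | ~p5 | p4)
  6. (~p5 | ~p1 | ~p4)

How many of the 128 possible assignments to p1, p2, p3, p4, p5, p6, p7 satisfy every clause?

48

Split on p1, then p2.
  p1=T, p2=T: a clause becomes empty — 0.
  p1=T, p2=F: p3, p6 free; 3 ways for (p4,p5,p7) × 2^2 = 12.
  p1=F, p2=T: p7 free; 6 ways for (p3,p4,p5,p6) × 2^1 = 12.
  p1=F, p2=F: p5, p6, p7 free; 3 ways for (p3,p4) × 2^3 = 24.
Total: 0 + 12 + 12 + 24 = 48.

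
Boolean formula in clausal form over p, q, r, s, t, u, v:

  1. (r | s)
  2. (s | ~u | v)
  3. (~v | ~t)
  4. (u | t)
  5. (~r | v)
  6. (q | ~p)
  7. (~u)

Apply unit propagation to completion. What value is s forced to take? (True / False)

Unit clause (~u) sets u = False.
(t | u): since u = False, the clause reduces to (t). t = True.
In (~v | ~t), ~t is now false; ~v must hold, so v = False.
(~r | v) with v = False leaves only ~r, so r = False.
From (s | r) and r = False: s = True.

True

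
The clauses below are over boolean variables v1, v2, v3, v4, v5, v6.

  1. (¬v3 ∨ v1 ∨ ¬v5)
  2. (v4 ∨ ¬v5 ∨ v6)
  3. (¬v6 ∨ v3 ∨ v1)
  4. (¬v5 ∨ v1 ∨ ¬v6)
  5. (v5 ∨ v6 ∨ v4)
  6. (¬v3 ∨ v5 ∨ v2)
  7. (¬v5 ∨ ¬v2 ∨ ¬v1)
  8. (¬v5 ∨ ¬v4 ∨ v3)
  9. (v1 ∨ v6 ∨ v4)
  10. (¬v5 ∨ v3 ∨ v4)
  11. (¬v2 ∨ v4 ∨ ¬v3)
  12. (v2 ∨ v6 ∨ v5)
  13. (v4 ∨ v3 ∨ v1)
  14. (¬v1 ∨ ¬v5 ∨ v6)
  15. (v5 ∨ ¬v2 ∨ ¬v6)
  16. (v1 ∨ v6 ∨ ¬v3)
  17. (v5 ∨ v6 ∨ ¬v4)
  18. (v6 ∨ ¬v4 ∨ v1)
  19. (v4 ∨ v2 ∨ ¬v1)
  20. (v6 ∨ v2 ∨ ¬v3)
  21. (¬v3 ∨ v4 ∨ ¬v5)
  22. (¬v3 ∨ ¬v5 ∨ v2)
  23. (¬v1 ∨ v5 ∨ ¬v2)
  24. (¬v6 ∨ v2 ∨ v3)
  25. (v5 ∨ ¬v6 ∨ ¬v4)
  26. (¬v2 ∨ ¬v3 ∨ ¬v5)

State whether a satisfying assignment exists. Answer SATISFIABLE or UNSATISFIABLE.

UNSATISFIABLE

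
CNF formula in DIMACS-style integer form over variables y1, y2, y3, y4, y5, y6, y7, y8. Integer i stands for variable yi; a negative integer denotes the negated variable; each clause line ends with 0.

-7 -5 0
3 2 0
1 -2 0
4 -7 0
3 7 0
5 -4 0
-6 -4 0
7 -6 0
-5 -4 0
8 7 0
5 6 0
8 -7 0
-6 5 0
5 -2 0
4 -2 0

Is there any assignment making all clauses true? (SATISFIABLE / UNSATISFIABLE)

SATISFIABLE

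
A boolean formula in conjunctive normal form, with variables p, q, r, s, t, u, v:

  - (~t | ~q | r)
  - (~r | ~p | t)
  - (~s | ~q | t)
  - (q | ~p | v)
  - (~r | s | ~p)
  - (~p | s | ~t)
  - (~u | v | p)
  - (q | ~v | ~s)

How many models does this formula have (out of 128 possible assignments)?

38

Case analysis on p and q:
  p=T, q=T: u, v free; 2 ways for (r,s,t) × 2^2 = 8.
  p=T, q=F: remaining (r,s,t,u,v) ∈ {(F,F,F,F,T); (F,F,F,T,T)} — 2.
  p=F, q=T: 12 of the 32 assignments to (r,s,t,u,v) work.
  p=F, q=F: r, t free; 4 ways for (s,u,v) × 2^2 = 16.
Total: 8 + 2 + 12 + 16 = 38.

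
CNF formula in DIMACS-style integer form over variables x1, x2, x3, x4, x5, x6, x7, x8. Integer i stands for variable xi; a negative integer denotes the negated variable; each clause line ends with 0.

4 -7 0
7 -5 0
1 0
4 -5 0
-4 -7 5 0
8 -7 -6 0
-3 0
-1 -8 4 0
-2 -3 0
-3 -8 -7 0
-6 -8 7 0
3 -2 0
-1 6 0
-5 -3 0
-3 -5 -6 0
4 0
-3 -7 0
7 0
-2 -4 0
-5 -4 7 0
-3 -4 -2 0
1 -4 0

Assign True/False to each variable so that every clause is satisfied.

The clause (x1) is unit: x1 must be True.
The clause (NOT x3) is unit: x3 must be False.
The clause (NOT x2) is unit: x2 must be False.
(x6) is a unit clause, so x6 = True.
Unit propagation: (x4) forces x4 = True.
Unit propagation: (x7) forces x7 = True.
(x5) is a unit clause, so x5 = True.
The clause (x8) is unit: x8 must be True.
Check each clause:
  1. (NOT x7 OR x4) — x4 is true.
  2. (x7 OR NOT x5) — x7 is true.
  3. (x1) — x1 is true.
  4. (x4 OR NOT x5) — x4 is true.
  5. (NOT x7 OR NOT x4 OR x5) — x5 is true.
  6. (NOT x6 OR NOT x7 OR x8) — x8 is true.
  7. (NOT x3) — NOT x3 is true.
  8. (NOT x8 OR NOT x1 OR x4) — x4 is true.
  9. (NOT x2 OR NOT x3) — NOT x3 is true.
  10. (NOT x7 OR NOT x8 OR NOT x3) — NOT x3 is true.
  11. (NOT x6 OR x7 OR NOT x8) — x7 is true.
  12. (NOT x2 OR x3) — NOT x2 is true.
  13. (x6 OR NOT x1) — x6 is true.
  14. (NOT x3 OR NOT x5) — NOT x3 is true.
  15. (NOT x6 OR NOT x5 OR NOT x3) — NOT x3 is true.
  16. (x4) — x4 is true.
  17. (NOT x3 OR NOT x7) — NOT x3 is true.
  18. (x7) — x7 is true.
  19. (NOT x2 OR NOT x4) — NOT x2 is true.
  20. (NOT x5 OR x7 OR NOT x4) — x7 is true.
  21. (NOT x3 OR NOT x2 OR NOT x4) — NOT x3 is true.
  22. (x1 OR NOT x4) — x1 is true.

x1 = True, x2 = False, x3 = False, x4 = True, x5 = True, x6 = True, x7 = True, x8 = True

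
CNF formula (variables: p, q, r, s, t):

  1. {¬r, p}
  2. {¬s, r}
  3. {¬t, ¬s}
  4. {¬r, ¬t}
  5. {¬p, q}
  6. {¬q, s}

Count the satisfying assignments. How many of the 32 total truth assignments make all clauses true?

3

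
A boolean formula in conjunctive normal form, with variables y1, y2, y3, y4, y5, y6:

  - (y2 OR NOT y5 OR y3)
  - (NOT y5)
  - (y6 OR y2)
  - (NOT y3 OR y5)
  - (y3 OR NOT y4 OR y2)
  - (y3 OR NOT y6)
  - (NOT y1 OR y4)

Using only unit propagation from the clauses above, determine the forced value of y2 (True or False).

True

(NOT y5) is a unit clause: y5 = False.
From (NOT y3 OR y5) and y5 = False: y3 = False.
In (y3 OR NOT y6), y3 is now false; NOT y6 must hold, so y6 = False.
(y2 OR y6) with y6 = False leaves only y2, so y2 = True.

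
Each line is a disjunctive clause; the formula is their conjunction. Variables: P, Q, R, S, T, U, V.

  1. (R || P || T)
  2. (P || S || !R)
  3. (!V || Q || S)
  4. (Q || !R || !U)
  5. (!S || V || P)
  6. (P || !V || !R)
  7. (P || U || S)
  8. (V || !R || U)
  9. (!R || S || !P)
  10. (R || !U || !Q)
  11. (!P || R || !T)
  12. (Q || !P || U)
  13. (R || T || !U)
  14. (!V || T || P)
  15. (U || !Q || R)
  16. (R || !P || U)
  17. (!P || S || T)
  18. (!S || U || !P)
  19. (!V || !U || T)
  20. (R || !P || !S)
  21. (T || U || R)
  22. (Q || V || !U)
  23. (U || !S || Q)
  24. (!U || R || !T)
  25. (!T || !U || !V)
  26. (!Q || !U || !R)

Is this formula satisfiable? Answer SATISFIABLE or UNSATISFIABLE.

UNSATISFIABLE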